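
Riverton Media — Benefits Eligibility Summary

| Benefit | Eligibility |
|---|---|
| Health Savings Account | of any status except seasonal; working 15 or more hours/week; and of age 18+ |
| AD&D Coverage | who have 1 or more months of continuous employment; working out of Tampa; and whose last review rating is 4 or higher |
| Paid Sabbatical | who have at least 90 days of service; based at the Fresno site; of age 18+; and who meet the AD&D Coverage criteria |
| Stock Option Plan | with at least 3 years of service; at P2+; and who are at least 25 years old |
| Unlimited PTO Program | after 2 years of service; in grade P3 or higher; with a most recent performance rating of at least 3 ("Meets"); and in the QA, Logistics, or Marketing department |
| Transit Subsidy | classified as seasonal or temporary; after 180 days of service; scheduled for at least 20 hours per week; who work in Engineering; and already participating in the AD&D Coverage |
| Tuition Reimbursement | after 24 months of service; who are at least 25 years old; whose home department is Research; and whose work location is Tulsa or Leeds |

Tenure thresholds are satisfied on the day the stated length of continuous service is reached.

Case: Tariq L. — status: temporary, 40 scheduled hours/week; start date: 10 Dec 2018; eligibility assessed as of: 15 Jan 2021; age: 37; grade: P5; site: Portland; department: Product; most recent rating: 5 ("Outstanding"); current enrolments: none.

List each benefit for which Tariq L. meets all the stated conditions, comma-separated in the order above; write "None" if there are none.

Health Savings Account

Service from 10 Dec 2018 to 15 Jan 2021: 767 days.
Health Savings Account — status temporary ✓ (not excluded); 40 hrs/wk ≥ 15 ✓; age 37 ≥ 18 ✓ → eligible.
AD&D Coverage — service 767 days ≥ 1 month (≈30 days) ✓; site Portland ✗ (not Tampa) → not eligible.
Paid Sabbatical — service 767 days ≥ 90 days ✓; site Portland ✗ (not Fresno) → not eligible.
Stock Option Plan — service 767 days < 3 years (≈1095 days) ✗ → not eligible.
Unlimited PTO Program — service 767 days ≥ 2 years (≈730 days) ✓; grade P5 ≥ P3 ✓; rating 5 ≥ 3 ✓; dept Product ✗ → not eligible.
Transit Subsidy — status temporary ✓; service 767 days ≥ 180 days ✓; 40 hrs/wk ≥ 20 ✓; dept Product ✗ → not eligible.
Tuition Reimbursement — service 767 days ≥ 24 months (≈720 days) ✓; age 37 ≥ 25 ✓; dept Product ✗ → not eligible.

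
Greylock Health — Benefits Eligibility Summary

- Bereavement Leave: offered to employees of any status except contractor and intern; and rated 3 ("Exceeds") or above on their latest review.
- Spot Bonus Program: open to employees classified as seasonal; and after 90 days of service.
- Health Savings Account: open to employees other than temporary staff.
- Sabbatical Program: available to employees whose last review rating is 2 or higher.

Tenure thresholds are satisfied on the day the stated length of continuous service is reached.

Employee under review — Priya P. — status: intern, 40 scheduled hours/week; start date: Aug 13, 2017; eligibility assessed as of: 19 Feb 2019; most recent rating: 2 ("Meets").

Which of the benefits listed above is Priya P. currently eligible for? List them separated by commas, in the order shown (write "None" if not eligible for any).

Service from Aug 13, 2017 to 19 Feb 2019: 555 days.
Bereavement Leave — status intern ✗ (excluded) → not eligible.
Spot Bonus Program — status intern ✗ (requires seasonal) → not eligible.
Health Savings Account — status intern ✓ (not excluded) → eligible.
Sabbatical Program — rating 2 ≥ 2 ✓ → eligible.

Health Savings Account, Sabbatical Program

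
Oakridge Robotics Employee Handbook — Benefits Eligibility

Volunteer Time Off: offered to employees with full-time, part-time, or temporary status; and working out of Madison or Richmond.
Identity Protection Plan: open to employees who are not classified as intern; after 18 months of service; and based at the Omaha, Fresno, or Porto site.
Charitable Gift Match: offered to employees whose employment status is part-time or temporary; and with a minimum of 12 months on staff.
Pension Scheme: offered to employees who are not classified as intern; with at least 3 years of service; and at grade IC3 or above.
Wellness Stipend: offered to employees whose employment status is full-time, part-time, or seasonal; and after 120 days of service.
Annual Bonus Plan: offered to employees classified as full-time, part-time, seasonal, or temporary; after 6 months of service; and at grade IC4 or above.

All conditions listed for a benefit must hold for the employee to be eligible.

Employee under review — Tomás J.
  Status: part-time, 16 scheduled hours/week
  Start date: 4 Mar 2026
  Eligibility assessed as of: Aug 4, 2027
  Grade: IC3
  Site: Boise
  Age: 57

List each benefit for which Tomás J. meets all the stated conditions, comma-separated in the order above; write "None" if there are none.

Charitable Gift Match, Wellness Stipend

Service from 4 Mar 2026 to Aug 4, 2027: 518 days.
Volunteer Time Off — status part-time ✓; site Boise ✗ (not Madison or Richmond) → not eligible.
Identity Protection Plan — status part-time ✓ (not excluded); service 518 days < 18 months (≈540 days) ✗ → not eligible.
Charitable Gift Match — status part-time ✓; service 518 days ≥ 12 months (≈360 days) ✓ → eligible.
Pension Scheme — status part-time ✓ (not excluded); service 518 days < 3 years (≈1095 days) ✗ → not eligible.
Wellness Stipend — status part-time ✓; service 518 days ≥ 120 days ✓ → eligible.
Annual Bonus Plan — status part-time ✓; service 518 days ≥ 6 months (≈180 days) ✓; grade IC3 < IC4 ✗ → not eligible.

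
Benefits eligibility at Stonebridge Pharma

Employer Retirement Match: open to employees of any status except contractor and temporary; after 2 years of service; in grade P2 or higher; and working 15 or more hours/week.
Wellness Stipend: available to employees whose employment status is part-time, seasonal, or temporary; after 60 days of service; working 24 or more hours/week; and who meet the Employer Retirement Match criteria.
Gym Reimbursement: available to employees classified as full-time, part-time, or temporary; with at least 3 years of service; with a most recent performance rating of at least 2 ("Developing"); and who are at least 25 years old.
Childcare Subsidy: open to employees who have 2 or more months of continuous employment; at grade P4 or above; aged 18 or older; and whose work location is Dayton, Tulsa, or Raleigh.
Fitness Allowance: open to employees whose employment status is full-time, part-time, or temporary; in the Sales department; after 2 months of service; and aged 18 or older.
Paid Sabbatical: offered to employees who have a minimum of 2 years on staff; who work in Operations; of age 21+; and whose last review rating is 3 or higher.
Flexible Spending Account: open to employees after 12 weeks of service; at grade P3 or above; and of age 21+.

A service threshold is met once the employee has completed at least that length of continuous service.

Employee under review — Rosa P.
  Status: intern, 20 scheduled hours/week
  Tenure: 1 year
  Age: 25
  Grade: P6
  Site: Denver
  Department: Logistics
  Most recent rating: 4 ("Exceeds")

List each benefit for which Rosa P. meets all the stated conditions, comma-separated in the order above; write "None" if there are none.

Flexible Spending Account

Employer Retirement Match — status intern ✓ (not excluded); service 1 year < 2 years ✗ → not eligible.
Wellness Stipend — status intern ✗ (requires part-time, seasonal, or temporary) → not eligible.
Gym Reimbursement — status intern ✗ (requires full-time, part-time, or temporary) → not eligible.
Childcare Subsidy — service 1 year ≥ 2 months (≈60 days) ✓; grade P6 ≥ P4 ✓; age 25 ≥ 18 ✓; site Denver ✗ (not Dayton, Tulsa, or Raleigh) → not eligible.
Fitness Allowance — status intern ✗ (requires full-time, part-time, or temporary) → not eligible.
Paid Sabbatical — service 1 year < 2 years ✗ → not eligible.
Flexible Spending Account — service 1 year ≥ 12 weeks (≈84 days) ✓; grade P6 ≥ P3 ✓; age 25 ≥ 21 ✓ → eligible.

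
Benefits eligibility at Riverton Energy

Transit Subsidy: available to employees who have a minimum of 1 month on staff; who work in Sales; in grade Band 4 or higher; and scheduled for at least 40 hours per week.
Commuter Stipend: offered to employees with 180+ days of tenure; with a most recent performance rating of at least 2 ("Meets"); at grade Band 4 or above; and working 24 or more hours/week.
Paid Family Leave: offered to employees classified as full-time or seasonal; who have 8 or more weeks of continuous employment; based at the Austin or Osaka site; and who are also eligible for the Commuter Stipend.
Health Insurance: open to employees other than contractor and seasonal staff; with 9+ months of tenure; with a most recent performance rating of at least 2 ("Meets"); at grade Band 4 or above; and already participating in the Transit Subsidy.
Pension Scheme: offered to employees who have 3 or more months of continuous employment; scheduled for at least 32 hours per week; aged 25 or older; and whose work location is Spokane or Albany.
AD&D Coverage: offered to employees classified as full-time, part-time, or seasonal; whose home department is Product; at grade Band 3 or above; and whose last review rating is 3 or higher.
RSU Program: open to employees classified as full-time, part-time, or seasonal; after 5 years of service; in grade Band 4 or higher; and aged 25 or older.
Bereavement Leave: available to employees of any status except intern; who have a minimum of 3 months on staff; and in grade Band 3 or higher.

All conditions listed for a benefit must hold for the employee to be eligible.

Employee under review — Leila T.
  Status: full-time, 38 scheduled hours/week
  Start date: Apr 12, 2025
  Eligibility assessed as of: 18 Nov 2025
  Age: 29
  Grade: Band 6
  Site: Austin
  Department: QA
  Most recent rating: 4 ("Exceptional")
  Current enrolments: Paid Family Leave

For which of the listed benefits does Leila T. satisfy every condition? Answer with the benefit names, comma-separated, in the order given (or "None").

Service from Apr 12, 2025 to 18 Nov 2025: 220 days.
Transit Subsidy — service 220 days ≥ 1 month (≈30 days) ✓; dept QA ✗ → not eligible.
Commuter Stipend — service 220 days ≥ 180 days ✓; rating 4 ≥ 2 ✓; grade Band 6 ≥ Band 4 ✓; 38 hrs/wk ≥ 24 ✓ → eligible.
Paid Family Leave — status full-time ✓; service 220 days ≥ 8 weeks (≈56 days) ✓; site Austin ✓; eligible for Commuter Stipend ✓ → eligible.
Health Insurance — status full-time ✓ (not excluded); service 220 days < 9 months (≈270 days) ✗ → not eligible.
Pension Scheme — service 220 days ≥ 3 months (≈90 days) ✓; 38 hrs/wk ≥ 32 ✓; age 29 ≥ 25 ✓; site Austin ✗ (not Spokane or Albany) → not eligible.
AD&D Coverage — status full-time ✓; dept QA ✗ → not eligible.
RSU Program — status full-time ✓; service 220 days < 5 years (≈1825 days) ✗ → not eligible.
Bereavement Leave — status full-time ✓ (not excluded); service 220 days ≥ 3 months (≈90 days) ✓; grade Band 6 ≥ Band 3 ✓ → eligible.

Commuter Stipend, Paid Family Leave, Bereavement Leave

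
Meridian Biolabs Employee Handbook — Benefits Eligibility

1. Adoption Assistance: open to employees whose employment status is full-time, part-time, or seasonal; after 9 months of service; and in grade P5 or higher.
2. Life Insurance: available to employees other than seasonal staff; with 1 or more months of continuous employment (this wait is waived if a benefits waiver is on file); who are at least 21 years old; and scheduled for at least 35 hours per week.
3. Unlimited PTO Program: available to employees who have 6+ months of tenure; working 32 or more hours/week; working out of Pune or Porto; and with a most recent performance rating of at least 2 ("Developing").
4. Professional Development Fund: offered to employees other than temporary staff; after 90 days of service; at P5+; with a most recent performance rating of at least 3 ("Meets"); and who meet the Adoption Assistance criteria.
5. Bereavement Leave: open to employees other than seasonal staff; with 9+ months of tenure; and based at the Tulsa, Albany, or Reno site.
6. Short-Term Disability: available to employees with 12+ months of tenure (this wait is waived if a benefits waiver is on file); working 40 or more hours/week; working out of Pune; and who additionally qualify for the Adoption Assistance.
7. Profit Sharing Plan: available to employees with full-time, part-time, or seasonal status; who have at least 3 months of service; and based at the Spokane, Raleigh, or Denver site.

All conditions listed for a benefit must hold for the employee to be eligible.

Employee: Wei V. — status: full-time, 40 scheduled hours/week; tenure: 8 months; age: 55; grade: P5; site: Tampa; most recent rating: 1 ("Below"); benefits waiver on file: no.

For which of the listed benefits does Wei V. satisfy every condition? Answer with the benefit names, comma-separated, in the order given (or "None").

Life Insurance

Adoption Assistance — status full-time ✓; service 8 months < 9 months ✗ → not eligible.
Life Insurance — status full-time ✓ (not excluded); no waiver, service 8 months ≥ 1 month ✓; age 55 ≥ 21 ✓; 40 hrs/wk ≥ 35 ✓ → eligible.
Unlimited PTO Program — service 8 months ≥ 6 months ✓; 40 hrs/wk ≥ 32 ✓; site Tampa ✗ (not Pune or Porto) → not eligible.
Professional Development Fund — status full-time ✓ (not excluded); service 8 months ≥ 90 days ✓; grade P5 ≥ P5 ✓; rating 1 < 3 ✗ → not eligible.
Bereavement Leave — status full-time ✓ (not excluded); service 8 months < 9 months ✗ → not eligible.
Short-Term Disability — no waiver, service 8 months < 12 months ✗ → not eligible.
Profit Sharing Plan — status full-time ✓; service 8 months ≥ 3 months ✓; site Tampa ✗ (not Spokane, Raleigh, or Denver) → not eligible.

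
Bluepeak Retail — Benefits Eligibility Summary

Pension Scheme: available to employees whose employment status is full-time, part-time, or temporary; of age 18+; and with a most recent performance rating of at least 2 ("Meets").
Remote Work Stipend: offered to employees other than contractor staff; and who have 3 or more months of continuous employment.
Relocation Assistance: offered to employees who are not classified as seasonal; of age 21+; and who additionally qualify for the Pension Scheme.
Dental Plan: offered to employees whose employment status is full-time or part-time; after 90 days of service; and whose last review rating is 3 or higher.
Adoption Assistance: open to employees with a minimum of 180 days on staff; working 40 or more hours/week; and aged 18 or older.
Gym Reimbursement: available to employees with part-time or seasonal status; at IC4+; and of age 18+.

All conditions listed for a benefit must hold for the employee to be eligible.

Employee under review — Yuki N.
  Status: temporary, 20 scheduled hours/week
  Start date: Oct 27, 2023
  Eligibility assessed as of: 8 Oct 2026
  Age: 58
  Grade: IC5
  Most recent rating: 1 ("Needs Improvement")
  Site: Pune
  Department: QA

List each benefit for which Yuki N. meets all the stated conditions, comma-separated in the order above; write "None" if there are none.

Service from Oct 27, 2023 to 8 Oct 2026: 1077 days.
Pension Scheme — status temporary ✓; age 58 ≥ 18 ✓; rating 1 < 2 ✗ → not eligible.
Remote Work Stipend — status temporary ✓ (not excluded); service 1077 days ≥ 3 months (≈90 days) ✓ → eligible.
Relocation Assistance — status temporary ✓ (not excluded); age 58 ≥ 21 ✓; not eligible for Pension Scheme ✗ → not eligible.
Dental Plan — status temporary ✗ (requires full-time or part-time) → not eligible.
Adoption Assistance — service 1077 days ≥ 180 days ✓; 20 hrs/wk < 40 ✗ → not eligible.
Gym Reimbursement — status temporary ✗ (requires part-time or seasonal) → not eligible.

Remote Work Stipend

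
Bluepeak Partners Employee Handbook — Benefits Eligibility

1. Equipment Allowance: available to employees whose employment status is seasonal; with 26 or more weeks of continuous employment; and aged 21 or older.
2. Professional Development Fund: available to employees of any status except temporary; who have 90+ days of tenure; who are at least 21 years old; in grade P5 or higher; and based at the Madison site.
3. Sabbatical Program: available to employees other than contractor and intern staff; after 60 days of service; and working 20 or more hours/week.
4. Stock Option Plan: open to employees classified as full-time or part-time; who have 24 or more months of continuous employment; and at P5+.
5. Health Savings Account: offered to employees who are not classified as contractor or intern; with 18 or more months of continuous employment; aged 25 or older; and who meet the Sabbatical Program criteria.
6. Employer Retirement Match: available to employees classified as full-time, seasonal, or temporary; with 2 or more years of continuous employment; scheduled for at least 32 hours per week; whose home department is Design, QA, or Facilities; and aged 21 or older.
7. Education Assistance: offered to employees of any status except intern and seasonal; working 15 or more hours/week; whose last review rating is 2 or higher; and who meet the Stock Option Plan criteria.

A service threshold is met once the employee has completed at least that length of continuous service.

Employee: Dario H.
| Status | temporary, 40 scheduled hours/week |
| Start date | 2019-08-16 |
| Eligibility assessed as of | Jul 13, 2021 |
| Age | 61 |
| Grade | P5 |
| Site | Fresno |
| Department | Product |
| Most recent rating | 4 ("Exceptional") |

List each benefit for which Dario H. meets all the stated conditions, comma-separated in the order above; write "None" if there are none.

Sabbatical Program, Health Savings Account

Service from 2019-08-16 to Jul 13, 2021: 697 days.
Equipment Allowance — status temporary ✗ (requires seasonal) → not eligible.
Professional Development Fund — status temporary ✗ (excluded) → not eligible.
Sabbatical Program — status temporary ✓ (not excluded); service 697 days ≥ 60 days ✓; 40 hrs/wk ≥ 20 ✓ → eligible.
Stock Option Plan — status temporary ✗ (requires full-time or part-time) → not eligible.
Health Savings Account — status temporary ✓ (not excluded); service 697 days ≥ 18 months (≈540 days) ✓; age 61 ≥ 25 ✓; eligible for Sabbatical Program ✓ → eligible.
Employer Retirement Match — status temporary ✓; service 697 days < 2 years (≈730 days) ✗ → not eligible.
Education Assistance — status temporary ✓ (not excluded); 40 hrs/wk ≥ 15 ✓; rating 4 ≥ 2 ✓; not eligible for Stock Option Plan ✗ → not eligible.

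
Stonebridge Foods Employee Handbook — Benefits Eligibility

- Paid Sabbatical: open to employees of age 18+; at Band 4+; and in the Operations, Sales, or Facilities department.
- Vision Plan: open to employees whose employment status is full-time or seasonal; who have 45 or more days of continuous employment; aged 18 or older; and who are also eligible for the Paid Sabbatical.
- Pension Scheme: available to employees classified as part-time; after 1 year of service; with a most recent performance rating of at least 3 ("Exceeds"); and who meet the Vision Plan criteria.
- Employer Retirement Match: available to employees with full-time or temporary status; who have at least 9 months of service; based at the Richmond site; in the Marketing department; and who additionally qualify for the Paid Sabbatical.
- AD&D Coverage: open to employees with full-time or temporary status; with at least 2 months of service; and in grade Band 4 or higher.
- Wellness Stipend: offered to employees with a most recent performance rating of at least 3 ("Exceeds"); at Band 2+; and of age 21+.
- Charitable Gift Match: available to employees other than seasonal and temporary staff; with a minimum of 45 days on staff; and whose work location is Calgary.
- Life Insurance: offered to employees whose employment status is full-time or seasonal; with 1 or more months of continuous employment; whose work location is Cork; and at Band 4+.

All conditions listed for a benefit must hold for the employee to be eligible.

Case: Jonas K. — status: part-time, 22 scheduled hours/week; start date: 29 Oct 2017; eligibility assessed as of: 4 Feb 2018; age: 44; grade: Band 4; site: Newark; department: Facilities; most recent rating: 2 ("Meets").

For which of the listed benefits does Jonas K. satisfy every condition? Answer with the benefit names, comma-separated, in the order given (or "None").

Paid Sabbatical

Service from 29 Oct 2017 to 4 Feb 2018: 98 days.
Paid Sabbatical — age 44 ≥ 18 ✓; grade Band 4 ≥ Band 4 ✓; dept Facilities ✓ → eligible.
Vision Plan — status part-time ✗ (requires full-time or seasonal) → not eligible.
Pension Scheme — status part-time ✓; service 98 days < 1 year (≈365 days) ✗ → not eligible.
Employer Retirement Match — status part-time ✗ (requires full-time or temporary) → not eligible.
AD&D Coverage — status part-time ✗ (requires full-time or temporary) → not eligible.
Wellness Stipend — rating 2 < 3 ✗ → not eligible.
Charitable Gift Match — status part-time ✓ (not excluded); service 98 days ≥ 45 days ✓; site Newark ✗ (not Calgary) → not eligible.
Life Insurance — status part-time ✗ (requires full-time or seasonal) → not eligible.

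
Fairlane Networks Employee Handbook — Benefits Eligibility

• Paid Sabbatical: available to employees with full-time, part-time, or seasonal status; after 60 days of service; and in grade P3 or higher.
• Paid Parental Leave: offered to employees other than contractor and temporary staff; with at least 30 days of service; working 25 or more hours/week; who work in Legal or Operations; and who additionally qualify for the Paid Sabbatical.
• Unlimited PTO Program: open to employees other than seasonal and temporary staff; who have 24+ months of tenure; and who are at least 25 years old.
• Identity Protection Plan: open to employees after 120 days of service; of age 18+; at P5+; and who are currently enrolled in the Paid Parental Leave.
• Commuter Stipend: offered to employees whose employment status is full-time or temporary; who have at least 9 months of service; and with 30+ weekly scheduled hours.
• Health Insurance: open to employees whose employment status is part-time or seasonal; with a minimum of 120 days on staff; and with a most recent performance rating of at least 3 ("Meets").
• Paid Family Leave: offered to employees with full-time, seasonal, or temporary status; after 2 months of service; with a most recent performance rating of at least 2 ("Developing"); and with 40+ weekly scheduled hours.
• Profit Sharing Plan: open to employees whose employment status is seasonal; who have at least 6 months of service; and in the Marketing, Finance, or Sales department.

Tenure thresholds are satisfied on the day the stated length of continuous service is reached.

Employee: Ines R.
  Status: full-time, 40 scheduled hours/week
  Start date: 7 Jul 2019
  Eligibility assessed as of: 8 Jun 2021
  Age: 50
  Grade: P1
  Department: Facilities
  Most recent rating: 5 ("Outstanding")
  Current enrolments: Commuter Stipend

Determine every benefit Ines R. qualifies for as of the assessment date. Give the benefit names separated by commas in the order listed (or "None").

Service from 7 Jul 2019 to 8 Jun 2021: 702 days.
Paid Sabbatical — status full-time ✓; service 702 days ≥ 60 days ✓; grade P1 < P3 ✗ → not eligible.
Paid Parental Leave — status full-time ✓ (not excluded); service 702 days ≥ 30 days ✓; 40 hrs/wk ≥ 25 ✓; dept Facilities ✗ → not eligible.
Unlimited PTO Program — status full-time ✓ (not excluded); service 702 days < 24 months (≈720 days) ✗ → not eligible.
Identity Protection Plan — service 702 days ≥ 120 days ✓; age 50 ≥ 18 ✓; grade P1 < P5 ✗ → not eligible.
Commuter Stipend — status full-time ✓; service 702 days ≥ 9 months (≈270 days) ✓; 40 hrs/wk ≥ 30 ✓ → eligible.
Health Insurance — status full-time ✗ (requires part-time or seasonal) → not eligible.
Paid Family Leave — status full-time ✓; service 702 days ≥ 2 months (≈60 days) ✓; rating 5 ≥ 2 ✓; 40 hrs/wk ≥ 40 ✓ → eligible.
Profit Sharing Plan — status full-time ✗ (requires seasonal) → not eligible.

Commuter Stipend, Paid Family Leave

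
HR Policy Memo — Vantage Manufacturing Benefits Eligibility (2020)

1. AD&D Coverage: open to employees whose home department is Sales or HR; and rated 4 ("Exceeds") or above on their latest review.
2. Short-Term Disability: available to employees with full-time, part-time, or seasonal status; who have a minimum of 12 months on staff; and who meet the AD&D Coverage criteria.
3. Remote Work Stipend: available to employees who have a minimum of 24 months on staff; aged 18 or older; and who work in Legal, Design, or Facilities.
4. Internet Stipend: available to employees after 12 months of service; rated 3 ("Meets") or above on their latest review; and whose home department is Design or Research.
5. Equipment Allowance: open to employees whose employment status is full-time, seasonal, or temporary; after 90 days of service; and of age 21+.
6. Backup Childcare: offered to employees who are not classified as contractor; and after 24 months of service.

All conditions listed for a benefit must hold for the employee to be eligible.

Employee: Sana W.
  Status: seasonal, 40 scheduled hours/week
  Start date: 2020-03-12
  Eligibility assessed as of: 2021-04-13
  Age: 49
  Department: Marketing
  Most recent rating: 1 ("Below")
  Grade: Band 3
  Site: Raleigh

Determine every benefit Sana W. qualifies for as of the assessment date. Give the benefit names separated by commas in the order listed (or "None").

Equipment Allowance

Service from 2020-03-12 to 2021-04-13: 397 days.
AD&D Coverage — dept Marketing ✗ → not eligible.
Short-Term Disability — status seasonal ✓; service 397 days ≥ 12 months (≈360 days) ✓; not eligible for AD&D Coverage ✗ → not eligible.
Remote Work Stipend — service 397 days < 24 months (≈720 days) ✗ → not eligible.
Internet Stipend — service 397 days ≥ 12 months (≈360 days) ✓; rating 1 < 3 ✗ → not eligible.
Equipment Allowance — status seasonal ✓; service 397 days ≥ 90 days ✓; age 49 ≥ 21 ✓ → eligible.
Backup Childcare — status seasonal ✓ (not excluded); service 397 days < 24 months (≈720 days) ✗ → not eligible.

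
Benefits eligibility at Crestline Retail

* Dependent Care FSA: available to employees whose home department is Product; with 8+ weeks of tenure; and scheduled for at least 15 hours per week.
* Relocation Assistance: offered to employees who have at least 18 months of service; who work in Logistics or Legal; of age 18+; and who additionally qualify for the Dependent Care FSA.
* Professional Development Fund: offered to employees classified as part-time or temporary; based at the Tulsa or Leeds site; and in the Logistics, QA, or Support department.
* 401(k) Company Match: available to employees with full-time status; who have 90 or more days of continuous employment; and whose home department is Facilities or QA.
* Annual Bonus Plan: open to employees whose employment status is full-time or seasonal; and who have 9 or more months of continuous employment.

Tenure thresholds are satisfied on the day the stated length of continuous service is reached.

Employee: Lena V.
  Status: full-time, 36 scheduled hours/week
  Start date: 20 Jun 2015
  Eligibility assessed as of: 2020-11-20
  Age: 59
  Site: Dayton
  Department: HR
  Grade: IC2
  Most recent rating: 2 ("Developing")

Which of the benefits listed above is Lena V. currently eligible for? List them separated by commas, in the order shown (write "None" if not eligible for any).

Service from 20 Jun 2015 to 2020-11-20: 1980 days.
Dependent Care FSA — dept HR ✗ → not eligible.
Relocation Assistance — service 1980 days ≥ 18 months (≈540 days) ✓; dept HR ✗ → not eligible.
Professional Development Fund — status full-time ✗ (requires part-time or temporary) → not eligible.
401(k) Company Match — status full-time ✓; service 1980 days ≥ 90 days ✓; dept HR ✗ → not eligible.
Annual Bonus Plan — status full-time ✓; service 1980 days ≥ 9 months (≈270 days) ✓ → eligible.

Annual Bonus Plan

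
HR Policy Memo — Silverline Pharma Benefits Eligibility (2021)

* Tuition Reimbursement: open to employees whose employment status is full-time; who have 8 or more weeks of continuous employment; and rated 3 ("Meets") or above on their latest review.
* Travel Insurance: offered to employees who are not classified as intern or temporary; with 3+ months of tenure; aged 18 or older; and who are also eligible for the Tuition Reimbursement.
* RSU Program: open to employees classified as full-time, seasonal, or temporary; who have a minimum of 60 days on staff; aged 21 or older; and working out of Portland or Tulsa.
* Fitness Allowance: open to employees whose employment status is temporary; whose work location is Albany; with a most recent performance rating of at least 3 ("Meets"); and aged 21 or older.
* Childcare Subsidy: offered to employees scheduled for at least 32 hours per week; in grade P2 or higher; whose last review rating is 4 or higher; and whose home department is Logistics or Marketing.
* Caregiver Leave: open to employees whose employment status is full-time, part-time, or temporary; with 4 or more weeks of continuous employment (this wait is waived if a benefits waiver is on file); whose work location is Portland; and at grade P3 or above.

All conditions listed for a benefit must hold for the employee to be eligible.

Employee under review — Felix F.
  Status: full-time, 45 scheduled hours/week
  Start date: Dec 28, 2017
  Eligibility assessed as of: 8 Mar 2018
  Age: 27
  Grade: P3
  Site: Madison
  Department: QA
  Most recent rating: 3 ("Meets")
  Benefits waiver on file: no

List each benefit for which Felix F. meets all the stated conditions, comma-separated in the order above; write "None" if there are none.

Service from Dec 28, 2017 to 8 Mar 2018: 70 days.
Tuition Reimbursement — status full-time ✓; service 70 days ≥ 8 weeks (≈56 days) ✓; rating 3 ≥ 3 ✓ → eligible.
Travel Insurance — status full-time ✓ (not excluded); service 70 days < 3 months (≈90 days) ✗ → not eligible.
RSU Program — status full-time ✓; service 70 days ≥ 60 days ✓; age 27 ≥ 21 ✓; site Madison ✗ (not Portland or Tulsa) → not eligible.
Fitness Allowance — status full-time ✗ (requires temporary) → not eligible.
Childcare Subsidy — 45 hrs/wk ≥ 32 ✓; grade P3 ≥ P2 ✓; rating 3 < 4 ✗ → not eligible.
Caregiver Leave — status full-time ✓; no waiver, service 70 days ≥ 4 weeks (≈28 days) ✓; site Madison ✗ (not Portland) → not eligible.

Tuition Reimbursement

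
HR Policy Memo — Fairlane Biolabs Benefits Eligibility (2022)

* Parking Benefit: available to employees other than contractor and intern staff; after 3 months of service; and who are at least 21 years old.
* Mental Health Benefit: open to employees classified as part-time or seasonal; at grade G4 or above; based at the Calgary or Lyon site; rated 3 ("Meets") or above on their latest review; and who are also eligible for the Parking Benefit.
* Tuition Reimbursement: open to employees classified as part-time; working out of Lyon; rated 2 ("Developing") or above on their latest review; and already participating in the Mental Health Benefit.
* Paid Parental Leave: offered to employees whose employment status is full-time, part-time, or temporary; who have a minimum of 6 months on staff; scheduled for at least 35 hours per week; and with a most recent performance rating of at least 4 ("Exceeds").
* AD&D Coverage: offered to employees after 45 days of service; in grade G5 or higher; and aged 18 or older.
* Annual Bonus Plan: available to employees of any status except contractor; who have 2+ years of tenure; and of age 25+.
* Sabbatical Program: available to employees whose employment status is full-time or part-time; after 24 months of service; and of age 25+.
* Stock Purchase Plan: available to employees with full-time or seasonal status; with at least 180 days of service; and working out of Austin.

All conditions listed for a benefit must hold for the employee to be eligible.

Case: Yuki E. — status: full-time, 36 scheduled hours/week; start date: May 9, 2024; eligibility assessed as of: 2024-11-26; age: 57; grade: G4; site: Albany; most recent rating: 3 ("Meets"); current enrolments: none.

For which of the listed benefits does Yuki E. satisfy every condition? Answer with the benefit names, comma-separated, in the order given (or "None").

Service from May 9, 2024 to 2024-11-26: 201 days.
Parking Benefit — status full-time ✓ (not excluded); service 201 days ≥ 3 months (≈90 days) ✓; age 57 ≥ 21 ✓ → eligible.
Mental Health Benefit — status full-time ✗ (requires part-time or seasonal) → not eligible.
Tuition Reimbursement — status full-time ✗ (requires part-time) → not eligible.
Paid Parental Leave — status full-time ✓; service 201 days ≥ 6 months (≈180 days) ✓; 36 hrs/wk ≥ 35 ✓; rating 3 < 4 ✗ → not eligible.
AD&D Coverage — service 201 days ≥ 45 days ✓; grade G4 < G5 ✗ → not eligible.
Annual Bonus Plan — status full-time ✓ (not excluded); service 201 days < 2 years (≈730 days) ✗ → not eligible.
Sabbatical Program — status full-time ✓; service 201 days < 24 months (≈720 days) ✗ → not eligible.
Stock Purchase Plan — status full-time ✓; service 201 days ≥ 180 days ✓; site Albany ✗ (not Austin) → not eligible.

Parking Benefit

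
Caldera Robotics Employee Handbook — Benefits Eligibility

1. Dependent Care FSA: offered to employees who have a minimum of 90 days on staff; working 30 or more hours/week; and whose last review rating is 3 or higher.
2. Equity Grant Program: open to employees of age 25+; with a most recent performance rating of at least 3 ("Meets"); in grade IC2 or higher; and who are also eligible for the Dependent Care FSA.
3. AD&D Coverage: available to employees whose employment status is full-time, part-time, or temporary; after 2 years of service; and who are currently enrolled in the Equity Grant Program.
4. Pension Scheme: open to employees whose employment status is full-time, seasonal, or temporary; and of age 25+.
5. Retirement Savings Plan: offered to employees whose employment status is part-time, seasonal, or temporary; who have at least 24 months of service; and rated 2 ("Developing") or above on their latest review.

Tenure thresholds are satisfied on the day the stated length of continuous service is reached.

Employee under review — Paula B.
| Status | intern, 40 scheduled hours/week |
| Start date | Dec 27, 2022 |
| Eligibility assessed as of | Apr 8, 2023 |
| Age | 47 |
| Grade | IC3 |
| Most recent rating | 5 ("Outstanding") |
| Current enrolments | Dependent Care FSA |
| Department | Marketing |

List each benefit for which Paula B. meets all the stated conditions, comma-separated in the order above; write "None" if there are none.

Dependent Care FSA, Equity Grant Program

Service from Dec 27, 2022 to Apr 8, 2023: 102 days.
Dependent Care FSA — service 102 days ≥ 90 days ✓; 40 hrs/wk ≥ 30 ✓; rating 5 ≥ 3 ✓ → eligible.
Equity Grant Program — age 47 ≥ 25 ✓; rating 5 ≥ 3 ✓; grade IC3 ≥ IC2 ✓; eligible for Dependent Care FSA ✓ → eligible.
AD&D Coverage — status intern ✗ (requires full-time, part-time, or temporary) → not eligible.
Pension Scheme — status intern ✗ (requires full-time, seasonal, or temporary) → not eligible.
Retirement Savings Plan — status intern ✗ (requires part-time, seasonal, or temporary) → not eligible.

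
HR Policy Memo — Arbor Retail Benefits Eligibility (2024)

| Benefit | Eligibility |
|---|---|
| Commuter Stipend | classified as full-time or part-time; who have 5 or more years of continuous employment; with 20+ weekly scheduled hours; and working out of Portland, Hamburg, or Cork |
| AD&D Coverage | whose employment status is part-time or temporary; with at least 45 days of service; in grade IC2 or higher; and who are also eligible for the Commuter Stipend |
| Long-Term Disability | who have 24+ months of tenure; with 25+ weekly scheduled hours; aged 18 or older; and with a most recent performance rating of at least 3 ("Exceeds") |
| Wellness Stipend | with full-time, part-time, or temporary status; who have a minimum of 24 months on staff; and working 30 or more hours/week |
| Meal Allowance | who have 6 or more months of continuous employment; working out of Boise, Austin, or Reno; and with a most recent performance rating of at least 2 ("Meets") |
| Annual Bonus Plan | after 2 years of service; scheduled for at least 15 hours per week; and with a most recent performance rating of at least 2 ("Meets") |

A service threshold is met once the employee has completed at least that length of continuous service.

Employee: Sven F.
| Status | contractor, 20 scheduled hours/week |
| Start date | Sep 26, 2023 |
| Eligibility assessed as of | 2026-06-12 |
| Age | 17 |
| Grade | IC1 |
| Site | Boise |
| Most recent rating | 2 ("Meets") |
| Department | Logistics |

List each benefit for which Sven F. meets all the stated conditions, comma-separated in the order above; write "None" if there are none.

Service from Sep 26, 2023 to 2026-06-12: 990 days.
Commuter Stipend — status contractor ✗ (requires full-time or part-time) → not eligible.
AD&D Coverage — status contractor ✗ (requires part-time or temporary) → not eligible.
Long-Term Disability — service 990 days ≥ 24 months (≈720 days) ✓; 20 hrs/wk < 25 ✗ → not eligible.
Wellness Stipend — status contractor ✗ (requires full-time, part-time, or temporary) → not eligible.
Meal Allowance — service 990 days ≥ 6 months (≈180 days) ✓; site Boise ✓; rating 2 ≥ 2 ✓ → eligible.
Annual Bonus Plan — service 990 days ≥ 2 years (≈730 days) ✓; 20 hrs/wk ≥ 15 ✓; rating 2 ≥ 2 ✓ → eligible.

Meal Allowance, Annual Bonus Plan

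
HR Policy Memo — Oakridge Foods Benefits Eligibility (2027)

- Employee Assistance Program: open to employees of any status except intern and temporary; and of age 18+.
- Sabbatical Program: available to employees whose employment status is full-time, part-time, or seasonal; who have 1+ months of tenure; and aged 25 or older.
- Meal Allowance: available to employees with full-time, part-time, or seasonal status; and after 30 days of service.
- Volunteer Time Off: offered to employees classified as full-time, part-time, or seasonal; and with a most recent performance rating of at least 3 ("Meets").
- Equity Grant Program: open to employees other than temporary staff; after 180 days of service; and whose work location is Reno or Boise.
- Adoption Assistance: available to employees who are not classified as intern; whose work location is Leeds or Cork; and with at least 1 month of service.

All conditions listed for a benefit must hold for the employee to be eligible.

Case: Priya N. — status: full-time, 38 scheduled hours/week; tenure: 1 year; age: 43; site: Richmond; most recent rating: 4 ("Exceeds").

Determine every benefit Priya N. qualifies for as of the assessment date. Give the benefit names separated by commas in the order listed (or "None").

Employee Assistance Program, Sabbatical Program, Meal Allowance, Volunteer Time Off

Employee Assistance Program — status full-time ✓ (not excluded); age 43 ≥ 18 ✓ → eligible.
Sabbatical Program — status full-time ✓; service 1 year ≥ 1 month (≈30 days) ✓; age 43 ≥ 25 ✓ → eligible.
Meal Allowance — status full-time ✓; service 1 year ≥ 30 days ✓ → eligible.
Volunteer Time Off — status full-time ✓; rating 4 ≥ 3 ✓ → eligible.
Equity Grant Program — status full-time ✓ (not excluded); service 1 year ≥ 180 days ✓; site Richmond ✗ (not Reno or Boise) → not eligible.
Adoption Assistance — status full-time ✓ (not excluded); site Richmond ✗ (not Leeds or Cork) → not eligible.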